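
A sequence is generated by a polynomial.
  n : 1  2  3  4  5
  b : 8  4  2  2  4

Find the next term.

-4  -2  0  2
2  2  2
Second differences constant at 2.
2 + 2 = 4;  4 + 4 = 8

8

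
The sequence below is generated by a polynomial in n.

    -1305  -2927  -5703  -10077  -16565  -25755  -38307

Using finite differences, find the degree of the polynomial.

First differences: -1622, -2776, -4374, -6488, -9190, -12552
Second differences: -1154, -1598, -2114, -2702, -3362
Third differences: -444, -516, -588, -660
Fourth differences: -72, -72, -72
The fourth differences are constant, so the polynomial has degree 4.

4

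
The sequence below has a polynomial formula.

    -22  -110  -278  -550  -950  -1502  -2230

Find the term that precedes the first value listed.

D1: -88, -168, -272, -400, -552, -728
D2: -80, -104, -128, -152, -176
D3: -24, -24, -24, -24
The third differences are constant at -24.
Work back: -80 + 24 = -56;  -88 + 56 = -32;  -22 + 32 = 10

10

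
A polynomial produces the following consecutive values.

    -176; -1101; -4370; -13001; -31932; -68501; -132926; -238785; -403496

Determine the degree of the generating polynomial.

D1: -925, -3269, -8631, -18931, -36569, -64425, -105859, -164711
D2: -2344, -5362, -10300, -17638, -27856, -41434, -58852
D3: -3018, -4938, -7338, -10218, -13578, -17418
D4: -1920, -2400, -2880, -3360, -3840
D5: -480, -480, -480, -480
The fifth differences are constant, so the polynomial has degree 5.

5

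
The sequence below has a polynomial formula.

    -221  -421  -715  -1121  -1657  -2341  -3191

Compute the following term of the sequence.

-4225

Δ: -200  -294  -406  -536  -684  -850
Δ²: -94  -112  -130  -148  -166
Δ³: -18  -18  -18  -18
Constant third difference = -18, so extend:
-166 − 18 = -184;  -850 − 184 = -1034;  -3191 − 1034 = -4225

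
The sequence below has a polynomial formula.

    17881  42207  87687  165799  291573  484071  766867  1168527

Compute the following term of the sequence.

1723089

D1: 24326 , 45480 , 78112 , 125774 , 192498 , 282796 , 401660
D2: 21154 , 32632 , 47662 , 66724 , 90298 , 118864
D3: 11478 , 15030 , 19062 , 23574 , 28566
D4: 3552 , 4032 , 4512 , 4992
D5: 480 , 480 , 480
Fifth differences constant at 480.
4992 + 480 = 5472;  28566 + 5472 = 34038;  118864 + 34038 = 152902;  401660 + 152902 = 554562;  1168527 + 554562 = 1723089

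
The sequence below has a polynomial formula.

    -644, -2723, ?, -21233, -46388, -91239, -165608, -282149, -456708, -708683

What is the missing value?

Using the last 7 terms:
First differences: -25155  -44851  -74369  -116541  -174559  -251975
Second differences: -19696  -29518  -42172  -58018  -77416
Third differences: -9822  -12654  -15846  -19398
Fourth differences: -2832  -3192  -3552
Fifth differences: -360  -360
Constant fifth difference = -360.
Extend backward: -2832 + 360 = -2472;  -9822 + 2472 = -7350;  -19696 + 7350 = -12346;  -25155 + 12346 = -12809;  -21233 + 12809 = -8424

-8424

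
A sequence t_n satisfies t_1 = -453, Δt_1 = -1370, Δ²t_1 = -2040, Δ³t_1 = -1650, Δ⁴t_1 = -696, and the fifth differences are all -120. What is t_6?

Build the table forward from the leading diagonal:
Fifth differences: -120, -120, -120, -120, -120, -120
Fourth differences: -696, -816, -936, -1056, -1176, -1296
Third differences: -1650, -2346, -3162, -4098, -5154, -6330
Second differences: -2040, -3690, -6036, -9198, -13296, -18450
First differences: -1370, -3410, -7100, -13136, -22334, -35630
t: -453, -1823, -5233, -12333, -25469, -47803

-47803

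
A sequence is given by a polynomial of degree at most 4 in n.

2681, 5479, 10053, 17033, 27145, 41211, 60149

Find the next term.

First differences: 2798 , 4574 , 6980 , 10112 , 14066 , 18938
Second differences: 1776 , 2406 , 3132 , 3954 , 4872
Third differences: 630 , 726 , 822 , 918
Fourth differences: 96 , 96 , 96
The fourth differences are constant (96).
918 + 96 = 1014;  4872 + 1014 = 5886;  18938 + 5886 = 24824;  60149 + 24824 = 84973

84973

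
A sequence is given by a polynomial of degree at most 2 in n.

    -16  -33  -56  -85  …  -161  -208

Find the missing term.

-120

Using the first 4 terms:
-17  -23  -29
-6  -6
Constant second difference = -6.
Extend forward: -29 − 6 = -35;  -85 − 35 = -120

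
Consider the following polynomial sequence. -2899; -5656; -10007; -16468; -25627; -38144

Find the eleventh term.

-179239

Δ: -2757, -4351, -6461, -9159, -12517
Δ²: -1594, -2110, -2698, -3358
Δ³: -516, -588, -660
Δ⁴: -72, -72
Fourth differences constant at -72.
-660 − 72 = -732;  -3358 − 732 = -4090;  -12517 − 4090 = -16607;  -38144 − 16607 = -54751
-732 − 72 = -804;  -4090 − 804 = -4894;  -16607 − 4894 = -21501;  -54751 − 21501 = -76252
-804 − 72 = -876;  -4894 − 876 = -5770;  -21501 − 5770 = -27271;  -76252 − 27271 = -103523
-876 − 72 = -948;  -5770 − 948 = -6718;  -27271 − 6718 = -33989;  -103523 − 33989 = -137512
-948 − 72 = -1020;  -6718 − 1020 = -7738;  -33989 − 7738 = -41727;  -137512 − 41727 = -179239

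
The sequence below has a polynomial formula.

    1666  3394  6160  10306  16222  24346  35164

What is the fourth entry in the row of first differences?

5916

D1: 1728, 2766, 4146, 5916, 8124, 10818
D2: 1038, 1380, 1770, 2208, 2694
D3: 342, 390, 438, 486
D4: 48, 48, 48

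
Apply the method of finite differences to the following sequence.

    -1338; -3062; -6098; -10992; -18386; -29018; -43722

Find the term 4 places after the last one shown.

-163298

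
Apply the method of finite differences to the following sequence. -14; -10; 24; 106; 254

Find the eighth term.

1274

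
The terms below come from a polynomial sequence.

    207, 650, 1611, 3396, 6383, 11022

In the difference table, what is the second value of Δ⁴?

Δ: 443, 961, 1785, 2987, 4639
Δ²: 518, 824, 1202, 1652
Δ³: 306, 378, 450
Δ⁴: 72, 72

72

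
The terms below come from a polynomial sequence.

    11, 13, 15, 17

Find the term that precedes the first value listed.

9

Δ: 2  2  2
The first differences are constant at 2.
Work back: 11 − 2 = 9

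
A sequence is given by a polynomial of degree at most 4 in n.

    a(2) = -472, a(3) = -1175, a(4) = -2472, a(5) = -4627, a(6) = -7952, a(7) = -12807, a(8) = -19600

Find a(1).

Δ: -703  -1297  -2155  -3325  -4855  -6793
Δ²: -594  -858  -1170  -1530  -1938
Δ³: -264  -312  -360  -408
Δ⁴: -48  -48  -48
The fourth differences are constant at -48.
Work back: -264 + 48 = -216;  -594 + 216 = -378;  -703 + 378 = -325;  -472 + 325 = -147

-147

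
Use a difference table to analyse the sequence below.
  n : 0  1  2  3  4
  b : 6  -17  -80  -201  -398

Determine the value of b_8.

-2306

Δ: -23, -63, -121, -197
Δ²: -40, -58, -76
Δ³: -18, -18
The third differences are constant (-18).
-76 − 18 = -94;  -197 − 94 = -291;  -398 − 291 = -689
-94 − 18 = -112;  -291 − 112 = -403;  -689 − 403 = -1092
-112 − 18 = -130;  -403 − 130 = -533;  -1092 − 533 = -1625
-130 − 18 = -148;  -533 − 148 = -681;  -1625 − 681 = -2306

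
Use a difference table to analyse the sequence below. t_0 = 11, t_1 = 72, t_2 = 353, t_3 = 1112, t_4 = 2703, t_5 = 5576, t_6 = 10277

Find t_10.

61, 281, 759, 1591, 2873, 4701
220, 478, 832, 1282, 1828
258, 354, 450, 546
96, 96, 96
The fourth differences are constant (96).
546 + 96 = 642;  1828 + 642 = 2470;  4701 + 2470 = 7171;  10277 + 7171 = 17448
642 + 96 = 738;  2470 + 738 = 3208;  7171 + 3208 = 10379;  17448 + 10379 = 27827
738 + 96 = 834;  3208 + 834 = 4042;  10379 + 4042 = 14421;  27827 + 14421 = 42248
834 + 96 = 930;  4042 + 930 = 4972;  14421 + 4972 = 19393;  42248 + 19393 = 61641

61641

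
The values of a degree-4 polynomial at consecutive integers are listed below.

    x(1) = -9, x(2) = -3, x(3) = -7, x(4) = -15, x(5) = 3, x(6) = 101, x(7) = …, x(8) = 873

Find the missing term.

357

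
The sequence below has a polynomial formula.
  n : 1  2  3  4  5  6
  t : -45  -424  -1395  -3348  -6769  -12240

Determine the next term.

-379, -971, -1953, -3421, -5471
-592, -982, -1468, -2050
-390, -486, -582
-96, -96
Fourth differences constant at -96.
-582 − 96 = -678;  -2050 − 678 = -2728;  -5471 − 2728 = -8199;  -12240 − 8199 = -20439

-20439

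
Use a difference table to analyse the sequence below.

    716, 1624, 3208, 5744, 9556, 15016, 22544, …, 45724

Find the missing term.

Using the first 7 terms:
D1: 908  1584  2536  3812  5460  7528
D2: 676  952  1276  1648  2068
D3: 276  324  372  420
D4: 48  48  48
Constant fourth difference = 48.
Extend forward: 420 + 48 = 468;  2068 + 468 = 2536;  7528 + 2536 = 10064;  22544 + 10064 = 32608

32608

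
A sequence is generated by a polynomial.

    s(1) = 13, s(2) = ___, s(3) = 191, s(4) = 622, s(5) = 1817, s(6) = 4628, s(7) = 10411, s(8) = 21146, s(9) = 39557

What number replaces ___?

Using the last 7 terms:
D1: 431  1195  2811  5783  10735  18411
D2: 764  1616  2972  4952  7676
D3: 852  1356  1980  2724
D4: 504  624  744
D5: 120  120
Constant fifth difference = 120.
Extend backward: 504 − 120 = 384;  852 − 384 = 468;  764 − 468 = 296;  431 − 296 = 135;  191 − 135 = 56

56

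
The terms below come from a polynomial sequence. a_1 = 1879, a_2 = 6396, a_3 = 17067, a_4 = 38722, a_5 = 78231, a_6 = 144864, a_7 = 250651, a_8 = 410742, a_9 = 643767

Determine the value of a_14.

3843912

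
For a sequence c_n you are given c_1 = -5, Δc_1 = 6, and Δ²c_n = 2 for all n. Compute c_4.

Build the table forward from the leading diagonal:
Δ²: 2, 2, 2, 2
Δ: 6, 8, 10, 12
c: -5, 1, 9, 19

19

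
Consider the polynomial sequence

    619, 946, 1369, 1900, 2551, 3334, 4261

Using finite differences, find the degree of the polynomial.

Δ: 327, 423, 531, 651, 783, 927
Δ²: 96, 108, 120, 132, 144
Δ³: 12, 12, 12, 12
The third differences are constant, so the polynomial has degree 3.

3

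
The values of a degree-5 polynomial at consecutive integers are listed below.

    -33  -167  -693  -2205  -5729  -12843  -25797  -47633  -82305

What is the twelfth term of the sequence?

-319077

First differences: -134 , -526 , -1512 , -3524 , -7114 , -12954 , -21836 , -34672
Second differences: -392 , -986 , -2012 , -3590 , -5840 , -8882 , -12836
Third differences: -594 , -1026 , -1578 , -2250 , -3042 , -3954
Fourth differences: -432 , -552 , -672 , -792 , -912
Fifth differences: -120 , -120 , -120 , -120
Fifth differences constant at -120.
-912 − 120 = -1032;  -3954 − 1032 = -4986;  -12836 − 4986 = -17822;  -34672 − 17822 = -52494;  -82305 − 52494 = -134799
-1032 − 120 = -1152;  -4986 − 1152 = -6138;  -17822 − 6138 = -23960;  -52494 − 23960 = -76454;  -134799 − 76454 = -211253
-1152 − 120 = -1272;  -6138 − 1272 = -7410;  -23960 − 7410 = -31370;  -76454 − 31370 = -107824;  -211253 − 107824 = -319077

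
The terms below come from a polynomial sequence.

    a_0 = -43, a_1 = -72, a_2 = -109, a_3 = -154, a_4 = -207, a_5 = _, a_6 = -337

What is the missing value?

-268

Using the first 5 terms:
-29, -37, -45, -53
-8, -8, -8
Constant second difference = -8.
Extend forward: -53 − 8 = -61;  -207 − 61 = -268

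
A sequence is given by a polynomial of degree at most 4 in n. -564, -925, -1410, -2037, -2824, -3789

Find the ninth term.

First differences: -361, -485, -627, -787, -965
Second differences: -124, -142, -160, -178
Third differences: -18, -18, -18
The third differences are constant (-18).
-178 − 18 = -196;  -965 − 196 = -1161;  -3789 − 1161 = -4950
-196 − 18 = -214;  -1161 − 214 = -1375;  -4950 − 1375 = -6325
-214 − 18 = -232;  -1375 − 232 = -1607;  -6325 − 1607 = -7932

-7932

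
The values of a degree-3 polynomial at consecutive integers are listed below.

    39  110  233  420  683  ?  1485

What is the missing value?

1034

Using the first 5 terms:
Δ: 71  123  187  263
Δ²: 52  64  76
Δ³: 12  12
Constant third difference = 12.
Extend forward: 76 + 12 = 88;  263 + 88 = 351;  683 + 351 = 1034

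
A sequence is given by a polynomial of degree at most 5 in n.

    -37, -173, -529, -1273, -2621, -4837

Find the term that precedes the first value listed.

-1

First differences: -136  -356  -744  -1348  -2216
Second differences: -220  -388  -604  -868
Third differences: -168  -216  -264
Fourth differences: -48  -48
The fourth differences are constant at -48.
Work back: -168 + 48 = -120;  -220 + 120 = -100;  -136 + 100 = -36;  -37 + 36 = -1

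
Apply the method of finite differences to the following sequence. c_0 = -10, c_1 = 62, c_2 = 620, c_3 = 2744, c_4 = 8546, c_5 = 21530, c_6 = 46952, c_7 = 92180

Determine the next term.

167054

72, 558, 2124, 5802, 12984, 25422, 45228
486, 1566, 3678, 7182, 12438, 19806
1080, 2112, 3504, 5256, 7368
1032, 1392, 1752, 2112
360, 360, 360
Constant fifth difference = 360, so extend:
2112 + 360 = 2472;  7368 + 2472 = 9840;  19806 + 9840 = 29646;  45228 + 29646 = 74874;  92180 + 74874 = 167054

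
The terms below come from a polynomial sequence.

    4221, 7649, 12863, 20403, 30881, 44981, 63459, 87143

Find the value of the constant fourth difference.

72

D1: 3428, 5214, 7540, 10478, 14100, 18478, 23684
D2: 1786, 2326, 2938, 3622, 4378, 5206
D3: 540, 612, 684, 756, 828
D4: 72, 72, 72, 72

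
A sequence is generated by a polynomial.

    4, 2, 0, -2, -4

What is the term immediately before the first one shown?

6

-2  -2  -2  -2
The first differences are constant at -2.
Work back: 4 + 2 = 6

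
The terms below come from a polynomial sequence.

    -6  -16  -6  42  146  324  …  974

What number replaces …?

Using the first 6 terms:
Δ: -10  10  48  104  178
Δ²: 20  38  56  74
Δ³: 18  18  18
Constant third difference = 18.
Extend forward: 74 + 18 = 92;  178 + 92 = 270;  324 + 270 = 594

594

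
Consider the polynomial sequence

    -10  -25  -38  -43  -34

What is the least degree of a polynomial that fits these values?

3

D1: -15, -13, -5, 9
D2: 2, 8, 14
D3: 6, 6
The third differences are constant, so the polynomial has degree 3.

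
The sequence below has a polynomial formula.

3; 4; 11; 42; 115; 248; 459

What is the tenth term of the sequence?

Δ: 1, 7, 31, 73, 133, 211
Δ²: 6, 24, 42, 60, 78
Δ³: 18, 18, 18, 18
Constant third difference = 18, so extend:
78 + 18 = 96;  211 + 96 = 307;  459 + 307 = 766
96 + 18 = 114;  307 + 114 = 421;  766 + 421 = 1187
114 + 18 = 132;  421 + 132 = 553;  1187 + 553 = 1740

1740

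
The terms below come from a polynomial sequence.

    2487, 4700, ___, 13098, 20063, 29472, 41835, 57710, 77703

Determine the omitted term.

8115

Using the last 6 terms:
6965  9409  12363  15875  19993
2444  2954  3512  4118
510  558  606
48  48
Constant fourth difference = 48.
Extend backward: 510 − 48 = 462;  2444 − 462 = 1982;  6965 − 1982 = 4983;  13098 − 4983 = 8115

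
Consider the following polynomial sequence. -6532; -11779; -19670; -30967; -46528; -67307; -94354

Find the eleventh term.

First differences: -5247  -7891  -11297  -15561  -20779  -27047
Second differences: -2644  -3406  -4264  -5218  -6268
Third differences: -762  -858  -954  -1050
Fourth differences: -96  -96  -96
Constant fourth difference = -96, so extend:
-1050 − 96 = -1146;  -6268 − 1146 = -7414;  -27047 − 7414 = -34461;  -94354 − 34461 = -128815
-1146 − 96 = -1242;  -7414 − 1242 = -8656;  -34461 − 8656 = -43117;  -128815 − 43117 = -171932
-1242 − 96 = -1338;  -8656 − 1338 = -9994;  -43117 − 9994 = -53111;  -171932 − 53111 = -225043
-1338 − 96 = -1434;  -9994 − 1434 = -11428;  -53111 − 11428 = -64539;  -225043 − 64539 = -289582

-289582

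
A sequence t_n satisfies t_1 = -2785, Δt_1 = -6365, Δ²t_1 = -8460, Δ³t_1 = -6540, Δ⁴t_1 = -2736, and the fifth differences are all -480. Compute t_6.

Build the table forward from the leading diagonal:
Fifth differences: -480  -480  -480  -480  -480  -480
Fourth differences: -2736  -3216  -3696  -4176  -4656  -5136
Third differences: -6540  -9276  -12492  -16188  -20364  -25020
Second differences: -8460  -15000  -24276  -36768  -52956  -73320
First differences: -6365  -14825  -29825  -54101  -90869  -143825
t: -2785  -9150  -23975  -53800  -107901  -198770

-198770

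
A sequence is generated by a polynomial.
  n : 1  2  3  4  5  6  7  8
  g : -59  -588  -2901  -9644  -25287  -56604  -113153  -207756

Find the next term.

D1: -529  -2313  -6743  -15643  -31317  -56549  -94603
D2: -1784  -4430  -8900  -15674  -25232  -38054
D3: -2646  -4470  -6774  -9558  -12822
D4: -1824  -2304  -2784  -3264
D5: -480  -480  -480
Constant fifth difference = -480, so extend:
-3264 − 480 = -3744;  -12822 − 3744 = -16566;  -38054 − 16566 = -54620;  -94603 − 54620 = -149223;  -207756 − 149223 = -356979

-356979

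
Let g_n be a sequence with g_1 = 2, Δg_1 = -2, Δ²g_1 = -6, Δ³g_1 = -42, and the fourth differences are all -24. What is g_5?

-234

Build the table forward from the leading diagonal:
Fourth differences: -24  -24  -24  -24  -24
Third differences: -42  -66  -90  -114  -138
Second differences: -6  -48  -114  -204  -318
First differences: -2  -8  -56  -170  -374
g: 2  0  -8  -64  -234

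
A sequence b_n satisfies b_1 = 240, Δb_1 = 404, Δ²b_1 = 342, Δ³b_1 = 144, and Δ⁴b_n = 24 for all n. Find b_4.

2622

Build the table forward from the leading diagonal:
Fourth differences: 24  24  24  24
Third differences: 144  168  192  216
Second differences: 342  486  654  846
First differences: 404  746  1232  1886
b: 240  644  1390  2622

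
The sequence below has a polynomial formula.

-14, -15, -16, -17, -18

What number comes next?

-19

First differences: -1, -1, -1, -1
The first differences are constant (-1).
-18 − 1 = -19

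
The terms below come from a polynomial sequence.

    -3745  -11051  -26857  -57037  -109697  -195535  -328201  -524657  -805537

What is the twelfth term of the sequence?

-2423701

Δ: -7306, -15806, -30180, -52660, -85838, -132666, -196456, -280880
Δ²: -8500, -14374, -22480, -33178, -46828, -63790, -84424
Δ³: -5874, -8106, -10698, -13650, -16962, -20634
Δ⁴: -2232, -2592, -2952, -3312, -3672
Δ⁵: -360, -360, -360, -360
Constant fifth difference = -360, so extend:
-3672 − 360 = -4032;  -20634 − 4032 = -24666;  -84424 − 24666 = -109090;  -280880 − 109090 = -389970;  -805537 − 389970 = -1195507
-4032 − 360 = -4392;  -24666 − 4392 = -29058;  -109090 − 29058 = -138148;  -389970 − 138148 = -528118;  -1195507 − 528118 = -1723625
-4392 − 360 = -4752;  -29058 − 4752 = -33810;  -138148 − 33810 = -171958;  -528118 − 171958 = -700076;  -1723625 − 700076 = -2423701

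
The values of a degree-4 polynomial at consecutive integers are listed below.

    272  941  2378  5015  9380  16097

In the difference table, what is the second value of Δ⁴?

96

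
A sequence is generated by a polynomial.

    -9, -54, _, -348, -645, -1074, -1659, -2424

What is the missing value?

Using the last 5 terms:
D1: -297, -429, -585, -765
D2: -132, -156, -180
D3: -24, -24
Constant third difference = -24.
Extend backward: -132 + 24 = -108;  -297 + 108 = -189;  -348 + 189 = -159

-159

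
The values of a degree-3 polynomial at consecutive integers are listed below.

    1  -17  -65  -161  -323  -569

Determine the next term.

-18, -48, -96, -162, -246
-30, -48, -66, -84
-18, -18, -18
Third differences constant at -18.
-84 − 18 = -102;  -246 − 102 = -348;  -569 − 348 = -917

-917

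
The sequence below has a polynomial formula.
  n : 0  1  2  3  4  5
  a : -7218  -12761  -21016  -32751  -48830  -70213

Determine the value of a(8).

-177226

First differences: -5543  -8255  -11735  -16079  -21383
Second differences: -2712  -3480  -4344  -5304
Third differences: -768  -864  -960
Fourth differences: -96  -96
The fourth differences are constant (-96).
-960 − 96 = -1056;  -5304 − 1056 = -6360;  -21383 − 6360 = -27743;  -70213 − 27743 = -97956
-1056 − 96 = -1152;  -6360 − 1152 = -7512;  -27743 − 7512 = -35255;  -97956 − 35255 = -133211
-1152 − 96 = -1248;  -7512 − 1248 = -8760;  -35255 − 8760 = -44015;  -133211 − 44015 = -177226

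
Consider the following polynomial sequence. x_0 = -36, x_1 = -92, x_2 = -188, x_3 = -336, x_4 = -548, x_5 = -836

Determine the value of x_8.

-2276

-56 , -96 , -148 , -212 , -288
-40 , -52 , -64 , -76
-12 , -12 , -12
The third differences are constant (-12).
-76 − 12 = -88;  -288 − 88 = -376;  -836 − 376 = -1212
-88 − 12 = -100;  -376 − 100 = -476;  -1212 − 476 = -1688
-100 − 12 = -112;  -476 − 112 = -588;  -1688 − 588 = -2276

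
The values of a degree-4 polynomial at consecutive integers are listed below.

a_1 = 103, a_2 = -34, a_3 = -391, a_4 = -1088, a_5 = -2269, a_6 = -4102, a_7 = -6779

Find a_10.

-137, -357, -697, -1181, -1833, -2677
-220, -340, -484, -652, -844
-120, -144, -168, -192
-24, -24, -24
Fourth differences constant at -24.
-192 − 24 = -216;  -844 − 216 = -1060;  -2677 − 1060 = -3737;  -6779 − 3737 = -10516
-216 − 24 = -240;  -1060 − 240 = -1300;  -3737 − 1300 = -5037;  -10516 − 5037 = -15553
-240 − 24 = -264;  -1300 − 264 = -1564;  -5037 − 1564 = -6601;  -15553 − 6601 = -22154

-22154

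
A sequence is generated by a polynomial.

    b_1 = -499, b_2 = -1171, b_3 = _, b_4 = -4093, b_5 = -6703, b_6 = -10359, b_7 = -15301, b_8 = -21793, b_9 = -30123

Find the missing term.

-2313

Using the last 6 terms:
-2610  -3656  -4942  -6492  -8330
-1046  -1286  -1550  -1838
-240  -264  -288
-24  -24
Constant fourth difference = -24.
Extend backward: -240 + 24 = -216;  -1046 + 216 = -830;  -2610 + 830 = -1780;  -4093 + 1780 = -2313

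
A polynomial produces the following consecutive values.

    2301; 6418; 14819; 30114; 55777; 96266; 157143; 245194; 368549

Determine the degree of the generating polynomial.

First differences: 4117, 8401, 15295, 25663, 40489, 60877, 88051, 123355
Second differences: 4284, 6894, 10368, 14826, 20388, 27174, 35304
Third differences: 2610, 3474, 4458, 5562, 6786, 8130
Fourth differences: 864, 984, 1104, 1224, 1344
Fifth differences: 120, 120, 120, 120
The fifth differences are constant, so the polynomial has degree 5.

5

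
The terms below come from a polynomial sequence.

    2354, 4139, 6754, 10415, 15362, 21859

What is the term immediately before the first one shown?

Δ: 1785  2615  3661  4947  6497
Δ²: 830  1046  1286  1550
Δ³: 216  240  264
Δ⁴: 24  24
The fourth differences are constant at 24.
Work back: 216 − 24 = 192;  830 − 192 = 638;  1785 − 638 = 1147;  2354 − 1147 = 1207

1207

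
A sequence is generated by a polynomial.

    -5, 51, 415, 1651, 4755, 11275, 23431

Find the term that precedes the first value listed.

-5

D1: 56, 364, 1236, 3104, 6520, 12156
D2: 308, 872, 1868, 3416, 5636
D3: 564, 996, 1548, 2220
D4: 432, 552, 672
D5: 120, 120
The fifth differences are constant at 120.
Work back: 432 − 120 = 312;  564 − 312 = 252;  308 − 252 = 56;  56 − 56 = 0;  -5 + 0 = -5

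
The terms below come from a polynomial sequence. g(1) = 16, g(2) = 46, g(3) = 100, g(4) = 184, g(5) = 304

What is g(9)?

D1: 30 , 54 , 84 , 120
D2: 24 , 30 , 36
D3: 6 , 6
Third differences constant at 6.
36 + 6 = 42;  120 + 42 = 162;  304 + 162 = 466
42 + 6 = 48;  162 + 48 = 210;  466 + 210 = 676
48 + 6 = 54;  210 + 54 = 264;  676 + 264 = 940
54 + 6 = 60;  264 + 60 = 324;  940 + 324 = 1264

1264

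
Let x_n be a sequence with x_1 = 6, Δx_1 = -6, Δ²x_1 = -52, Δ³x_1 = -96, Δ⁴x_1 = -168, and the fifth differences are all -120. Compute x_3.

Build the table forward from the leading diagonal:
Δ⁵: -120, -120, -120
Δ⁴: -168, -288, -408
Δ³: -96, -264, -552
Δ²: -52, -148, -412
Δ: -6, -58, -206
x: 6, 0, -58

-58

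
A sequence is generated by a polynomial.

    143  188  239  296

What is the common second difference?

6

Δ: 45, 51, 57
Δ²: 6, 6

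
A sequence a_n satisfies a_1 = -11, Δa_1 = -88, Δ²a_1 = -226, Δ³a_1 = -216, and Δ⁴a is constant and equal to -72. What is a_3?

-413

Build the table forward from the leading diagonal:
Δ⁴: -72  -72  -72
Δ³: -216  -288  -360
Δ²: -226  -442  -730
Δ: -88  -314  -756
a: -11  -99  -413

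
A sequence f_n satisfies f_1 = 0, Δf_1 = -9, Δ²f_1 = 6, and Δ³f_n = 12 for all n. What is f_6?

135

Build the table forward from the leading diagonal:
Third differences: 12  12  12  12  12  12
Second differences: 6  18  30  42  54  66
First differences: -9  -3  15  45  87  141
f: 0  -9  -12  3  48  135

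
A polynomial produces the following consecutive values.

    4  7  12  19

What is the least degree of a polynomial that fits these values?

D1: 3, 5, 7
D2: 2, 2
The second differences are constant, so the polynomial has degree 2.

2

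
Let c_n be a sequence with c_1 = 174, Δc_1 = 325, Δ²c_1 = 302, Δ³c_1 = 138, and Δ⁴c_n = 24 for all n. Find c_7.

Build the table forward from the leading diagonal:
Δ⁴: 24  24  24  24  24  24  24
Δ³: 138  162  186  210  234  258  282
Δ²: 302  440  602  788  998  1232  1490
Δ: 325  627  1067  1669  2457  3455  4687
c: 174  499  1126  2193  3862  6319  9774

9774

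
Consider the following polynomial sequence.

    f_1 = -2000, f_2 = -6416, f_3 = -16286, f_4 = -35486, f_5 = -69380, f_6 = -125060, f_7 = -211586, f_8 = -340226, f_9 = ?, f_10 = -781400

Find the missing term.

-524696

Using the first 8 terms:
D1: -4416, -9870, -19200, -33894, -55680, -86526, -128640
D2: -5454, -9330, -14694, -21786, -30846, -42114
D3: -3876, -5364, -7092, -9060, -11268
D4: -1488, -1728, -1968, -2208
D5: -240, -240, -240
Constant fifth difference = -240.
Extend forward: -2208 − 240 = -2448;  -11268 − 2448 = -13716;  -42114 − 13716 = -55830;  -128640 − 55830 = -184470;  -340226 − 184470 = -524696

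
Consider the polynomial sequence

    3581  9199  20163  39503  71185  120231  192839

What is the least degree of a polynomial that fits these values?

5

5618, 10964, 19340, 31682, 49046, 72608
5346, 8376, 12342, 17364, 23562
3030, 3966, 5022, 6198
936, 1056, 1176
120, 120
The fifth differences are constant, so the polynomial has degree 5.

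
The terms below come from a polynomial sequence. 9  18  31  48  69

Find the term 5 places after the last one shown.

234

9, 13, 17, 21
4, 4, 4
Second differences constant at 4.
21 + 4 = 25;  69 + 25 = 94
25 + 4 = 29;  94 + 29 = 123
29 + 4 = 33;  123 + 33 = 156
33 + 4 = 37;  156 + 37 = 193
37 + 4 = 41;  193 + 41 = 234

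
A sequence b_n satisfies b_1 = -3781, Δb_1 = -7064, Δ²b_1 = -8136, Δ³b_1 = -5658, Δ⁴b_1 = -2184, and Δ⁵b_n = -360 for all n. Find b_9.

Build the table forward from the leading diagonal:
Fifth differences: -360  -360  -360  -360  -360  -360  -360  -360  -360
Fourth differences: -2184  -2544  -2904  -3264  -3624  -3984  -4344  -4704  -5064
Third differences: -5658  -7842  -10386  -13290  -16554  -20178  -24162  -28506  -33210
Second differences: -8136  -13794  -21636  -32022  -45312  -61866  -82044  -106206  -134712
First differences: -7064  -15200  -28994  -50630  -82652  -127964  -189830  -271874  -378080
b: -3781  -10845  -26045  -55039  -105669  -188321  -316285  -506115  -777989

-777989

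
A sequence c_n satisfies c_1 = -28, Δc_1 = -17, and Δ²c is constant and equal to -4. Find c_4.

Build the table forward from the leading diagonal:
D2: -4  -4  -4  -4
D1: -17  -21  -25  -29
c: -28  -45  -66  -91

-91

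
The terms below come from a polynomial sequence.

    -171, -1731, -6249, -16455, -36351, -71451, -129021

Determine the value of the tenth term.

D1: -1560 , -4518 , -10206 , -19896 , -35100 , -57570
D2: -2958 , -5688 , -9690 , -15204 , -22470
D3: -2730 , -4002 , -5514 , -7266
D4: -1272 , -1512 , -1752
D5: -240 , -240
Constant fifth difference = -240, so extend:
-1752 − 240 = -1992;  -7266 − 1992 = -9258;  -22470 − 9258 = -31728;  -57570 − 31728 = -89298;  -129021 − 89298 = -218319
-1992 − 240 = -2232;  -9258 − 2232 = -11490;  -31728 − 11490 = -43218;  -89298 − 43218 = -132516;  -218319 − 132516 = -350835
-2232 − 240 = -2472;  -11490 − 2472 = -13962;  -43218 − 13962 = -57180;  -132516 − 57180 = -189696;  -350835 − 189696 = -540531

-540531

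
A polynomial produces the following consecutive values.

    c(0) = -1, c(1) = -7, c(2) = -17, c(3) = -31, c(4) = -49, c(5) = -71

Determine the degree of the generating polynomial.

D1: -6, -10, -14, -18, -22
D2: -4, -4, -4, -4
The second differences are constant, so the polynomial has degree 2.

2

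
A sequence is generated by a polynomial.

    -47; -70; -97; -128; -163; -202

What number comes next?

-245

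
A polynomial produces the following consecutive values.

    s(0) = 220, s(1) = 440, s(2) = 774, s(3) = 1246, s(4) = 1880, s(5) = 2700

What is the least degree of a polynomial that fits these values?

3

220, 334, 472, 634, 820
114, 138, 162, 186
24, 24, 24
The third differences are constant, so the polynomial has degree 3.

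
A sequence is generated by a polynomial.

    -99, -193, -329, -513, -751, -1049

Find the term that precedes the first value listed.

First differences: -94  -136  -184  -238  -298
Second differences: -42  -48  -54  -60
Third differences: -6  -6  -6
The third differences are constant at -6.
Work back: -42 + 6 = -36;  -94 + 36 = -58;  -99 + 58 = -41

-41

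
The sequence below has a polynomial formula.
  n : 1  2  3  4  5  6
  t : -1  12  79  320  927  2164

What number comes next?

13, 67, 241, 607, 1237
54, 174, 366, 630
120, 192, 264
72, 72
Fourth differences constant at 72.
264 + 72 = 336;  630 + 336 = 966;  1237 + 966 = 2203;  2164 + 2203 = 4367

4367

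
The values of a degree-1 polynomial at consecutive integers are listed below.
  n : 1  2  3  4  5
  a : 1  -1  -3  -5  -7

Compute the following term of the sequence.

-9

Δ: -2, -2, -2, -2
Constant first difference = -2, so extend:
-7 − 2 = -9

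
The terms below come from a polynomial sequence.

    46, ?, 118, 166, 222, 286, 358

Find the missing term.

Using the last 5 terms:
First differences: 48  56  64  72
Second differences: 8  8  8
Constant second difference = 8.
Extend backward: 48 − 8 = 40;  118 − 40 = 78

78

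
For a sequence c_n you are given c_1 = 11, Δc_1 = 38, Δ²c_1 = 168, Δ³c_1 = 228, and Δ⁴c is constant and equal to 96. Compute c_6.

Build the table forward from the leading diagonal:
D4: 96  96  96  96  96  96
D3: 228  324  420  516  612  708
D2: 168  396  720  1140  1656  2268
D1: 38  206  602  1322  2462  4118
c: 11  49  255  857  2179  4641

4641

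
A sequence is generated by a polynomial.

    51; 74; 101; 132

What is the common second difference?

4

First differences: 23, 27, 31
Second differences: 4, 4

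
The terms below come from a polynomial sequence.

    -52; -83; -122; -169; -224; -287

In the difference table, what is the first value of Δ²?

-8

First differences: -31, -39, -47, -55, -63
Second differences: -8, -8, -8, -8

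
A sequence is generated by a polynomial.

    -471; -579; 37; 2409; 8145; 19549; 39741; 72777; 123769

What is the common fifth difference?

Δ: -108, 616, 2372, 5736, 11404, 20192, 33036, 50992
Δ²: 724, 1756, 3364, 5668, 8788, 12844, 17956
Δ³: 1032, 1608, 2304, 3120, 4056, 5112
Δ⁴: 576, 696, 816, 936, 1056
Δ⁵: 120, 120, 120, 120

120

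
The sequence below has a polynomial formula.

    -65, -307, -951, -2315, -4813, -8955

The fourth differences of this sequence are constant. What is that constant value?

Δ: -242, -644, -1364, -2498, -4142
Δ²: -402, -720, -1134, -1644
Δ³: -318, -414, -510
Δ⁴: -96, -96

-96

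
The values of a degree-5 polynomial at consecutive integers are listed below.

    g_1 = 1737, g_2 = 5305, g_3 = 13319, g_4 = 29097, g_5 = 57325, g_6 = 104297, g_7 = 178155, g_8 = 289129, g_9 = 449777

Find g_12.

D1: 3568, 8014, 15778, 28228, 46972, 73858, 110974, 160648
D2: 4446, 7764, 12450, 18744, 26886, 37116, 49674
D3: 3318, 4686, 6294, 8142, 10230, 12558
D4: 1368, 1608, 1848, 2088, 2328
D5: 240, 240, 240, 240
The fifth differences are constant (240).
2328 + 240 = 2568;  12558 + 2568 = 15126;  49674 + 15126 = 64800;  160648 + 64800 = 225448;  449777 + 225448 = 675225
2568 + 240 = 2808;  15126 + 2808 = 17934;  64800 + 17934 = 82734;  225448 + 82734 = 308182;  675225 + 308182 = 983407
2808 + 240 = 3048;  17934 + 3048 = 20982;  82734 + 20982 = 103716;  308182 + 103716 = 411898;  983407 + 411898 = 1395305

1395305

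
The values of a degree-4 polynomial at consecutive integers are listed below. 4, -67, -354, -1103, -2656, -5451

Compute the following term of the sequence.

D1: -71, -287, -749, -1553, -2795
D2: -216, -462, -804, -1242
D3: -246, -342, -438
D4: -96, -96
The fourth differences are constant (-96).
-438 − 96 = -534;  -1242 − 534 = -1776;  -2795 − 1776 = -4571;  -5451 − 4571 = -10022

-10022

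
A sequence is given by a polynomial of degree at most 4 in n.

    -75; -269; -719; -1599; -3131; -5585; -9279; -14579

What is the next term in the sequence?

D1: -194, -450, -880, -1532, -2454, -3694, -5300
D2: -256, -430, -652, -922, -1240, -1606
D3: -174, -222, -270, -318, -366
D4: -48, -48, -48, -48
Fourth differences constant at -48.
-366 − 48 = -414;  -1606 − 414 = -2020;  -5300 − 2020 = -7320;  -14579 − 7320 = -21899

-21899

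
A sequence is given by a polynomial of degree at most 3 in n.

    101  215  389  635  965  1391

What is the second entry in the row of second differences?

72

First differences: 114, 174, 246, 330, 426
Second differences: 60, 72, 84, 96
Third differences: 12, 12, 12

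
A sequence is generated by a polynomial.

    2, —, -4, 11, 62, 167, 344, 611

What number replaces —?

Using the last 6 terms:
Δ: 15  51  105  177  267
Δ²: 36  54  72  90
Δ³: 18  18  18
Constant third difference = 18.
Extend backward: 36 − 18 = 18;  15 − 18 = -3;  -4 + 3 = -1

-1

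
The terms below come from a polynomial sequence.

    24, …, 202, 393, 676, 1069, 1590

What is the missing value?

Using the last 5 terms:
Δ: 191  283  393  521
Δ²: 92  110  128
Δ³: 18  18
Constant third difference = 18.
Extend backward: 92 − 18 = 74;  191 − 74 = 117;  202 − 117 = 85

85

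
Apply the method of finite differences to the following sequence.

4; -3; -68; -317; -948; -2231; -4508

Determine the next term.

Δ: -7, -65, -249, -631, -1283, -2277
Δ²: -58, -184, -382, -652, -994
Δ³: -126, -198, -270, -342
Δ⁴: -72, -72, -72
The fourth differences are constant (-72).
-342 − 72 = -414;  -994 − 414 = -1408;  -2277 − 1408 = -3685;  -4508 − 3685 = -8193

-8193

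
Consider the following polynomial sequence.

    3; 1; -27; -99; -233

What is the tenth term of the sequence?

-2463

-2, -28, -72, -134
-26, -44, -62
-18, -18
The third differences are constant (-18).
-62 − 18 = -80;  -134 − 80 = -214;  -233 − 214 = -447
-80 − 18 = -98;  -214 − 98 = -312;  -447 − 312 = -759
-98 − 18 = -116;  -312 − 116 = -428;  -759 − 428 = -1187
-116 − 18 = -134;  -428 − 134 = -562;  -1187 − 562 = -1749
-134 − 18 = -152;  -562 − 152 = -714;  -1749 − 714 = -2463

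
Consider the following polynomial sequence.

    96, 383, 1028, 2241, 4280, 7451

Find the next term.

12108

287 , 645 , 1213 , 2039 , 3171
358 , 568 , 826 , 1132
210 , 258 , 306
48 , 48
Constant fourth difference = 48, so extend:
306 + 48 = 354;  1132 + 354 = 1486;  3171 + 1486 = 4657;  7451 + 4657 = 12108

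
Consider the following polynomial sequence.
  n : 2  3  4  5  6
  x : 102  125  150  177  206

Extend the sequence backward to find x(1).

81

23  25  27  29
2  2  2
The second differences are constant at 2.
Work back: 23 − 2 = 21;  102 − 21 = 81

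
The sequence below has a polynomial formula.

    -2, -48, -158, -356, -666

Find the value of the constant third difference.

-24

D1: -46, -110, -198, -310
D2: -64, -88, -112
D3: -24, -24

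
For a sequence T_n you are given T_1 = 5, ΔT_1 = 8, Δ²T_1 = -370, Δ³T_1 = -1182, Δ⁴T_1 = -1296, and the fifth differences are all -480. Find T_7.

Build the table forward from the leading diagonal:
D5: -480, -480, -480, -480, -480, -480, -480
D4: -1296, -1776, -2256, -2736, -3216, -3696, -4176
D3: -1182, -2478, -4254, -6510, -9246, -12462, -16158
D2: -370, -1552, -4030, -8284, -14794, -24040, -36502
D1: 8, -362, -1914, -5944, -14228, -29022, -53062
T: 5, 13, -349, -2263, -8207, -22435, -51457

-51457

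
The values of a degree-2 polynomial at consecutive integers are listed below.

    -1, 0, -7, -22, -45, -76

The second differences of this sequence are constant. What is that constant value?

First differences: 1, -7, -15, -23, -31
Second differences: -8, -8, -8, -8

-8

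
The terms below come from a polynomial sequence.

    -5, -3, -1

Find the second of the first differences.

2

Δ: 2, 2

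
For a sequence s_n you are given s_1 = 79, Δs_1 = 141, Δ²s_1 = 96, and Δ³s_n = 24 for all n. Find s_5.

1315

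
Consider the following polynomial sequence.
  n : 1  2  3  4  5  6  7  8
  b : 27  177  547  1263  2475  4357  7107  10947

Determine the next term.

150, 370, 716, 1212, 1882, 2750, 3840
220, 346, 496, 670, 868, 1090
126, 150, 174, 198, 222
24, 24, 24, 24
Fourth differences constant at 24.
222 + 24 = 246;  1090 + 246 = 1336;  3840 + 1336 = 5176;  10947 + 5176 = 16123

16123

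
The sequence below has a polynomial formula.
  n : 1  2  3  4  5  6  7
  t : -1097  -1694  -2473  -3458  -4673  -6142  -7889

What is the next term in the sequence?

-9938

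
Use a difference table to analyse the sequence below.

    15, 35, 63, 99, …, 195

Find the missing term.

Using the first 4 terms:
Δ: 20  28  36
Δ²: 8  8
Constant second difference = 8.
Extend forward: 36 + 8 = 44;  99 + 44 = 143

143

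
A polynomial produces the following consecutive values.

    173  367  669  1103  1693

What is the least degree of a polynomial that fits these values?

3

D1: 194, 302, 434, 590
D2: 108, 132, 156
D3: 24, 24
The third differences are constant, so the polynomial has degree 3.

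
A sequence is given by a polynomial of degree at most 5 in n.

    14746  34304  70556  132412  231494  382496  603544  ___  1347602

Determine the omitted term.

916556

Using the first 7 terms:
19558, 36252, 61856, 99082, 151002, 221048
16694, 25604, 37226, 51920, 70046
8910, 11622, 14694, 18126
2712, 3072, 3432
360, 360
Constant fifth difference = 360.
Extend forward: 3432 + 360 = 3792;  18126 + 3792 = 21918;  70046 + 21918 = 91964;  221048 + 91964 = 313012;  603544 + 313012 = 916556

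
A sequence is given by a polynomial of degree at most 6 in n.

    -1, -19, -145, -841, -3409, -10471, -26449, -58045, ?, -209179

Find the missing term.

Using the first 8 terms:
First differences: -18  -126  -696  -2568  -7062  -15978  -31596
Second differences: -108  -570  -1872  -4494  -8916  -15618
Third differences: -462  -1302  -2622  -4422  -6702
Fourth differences: -840  -1320  -1800  -2280
Fifth differences: -480  -480  -480
Constant fifth difference = -480.
Extend forward: -2280 − 480 = -2760;  -6702 − 2760 = -9462;  -15618 − 9462 = -25080;  -31596 − 25080 = -56676;  -58045 − 56676 = -114721

-114721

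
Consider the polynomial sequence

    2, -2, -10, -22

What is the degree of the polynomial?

2

D1: -4, -8, -12
D2: -4, -4
The second differences are constant, so the polynomial has degree 2.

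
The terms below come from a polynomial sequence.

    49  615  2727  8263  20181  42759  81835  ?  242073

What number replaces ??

Using the first 7 terms:
First differences: 566  2112  5536  11918  22578  39076
Second differences: 1546  3424  6382  10660  16498
Third differences: 1878  2958  4278  5838
Fourth differences: 1080  1320  1560
Fifth differences: 240  240
Constant fifth difference = 240.
Extend forward: 1560 + 240 = 1800;  5838 + 1800 = 7638;  16498 + 7638 = 24136;  39076 + 24136 = 63212;  81835 + 63212 = 145047

145047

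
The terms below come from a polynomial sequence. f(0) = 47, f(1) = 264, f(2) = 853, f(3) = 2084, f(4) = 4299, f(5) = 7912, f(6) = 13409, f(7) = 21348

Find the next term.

First differences: 217, 589, 1231, 2215, 3613, 5497, 7939
Second differences: 372, 642, 984, 1398, 1884, 2442
Third differences: 270, 342, 414, 486, 558
Fourth differences: 72, 72, 72, 72
Constant fourth difference = 72, so extend:
558 + 72 = 630;  2442 + 630 = 3072;  7939 + 3072 = 11011;  21348 + 11011 = 32359

32359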